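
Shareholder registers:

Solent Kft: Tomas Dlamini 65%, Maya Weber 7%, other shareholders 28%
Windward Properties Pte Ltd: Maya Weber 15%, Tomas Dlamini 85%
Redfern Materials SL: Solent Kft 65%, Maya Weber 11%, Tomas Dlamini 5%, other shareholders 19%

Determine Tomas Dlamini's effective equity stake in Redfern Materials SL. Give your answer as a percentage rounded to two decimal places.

Tomas reaches Redfern along 2 paths.
Via Solent: 65% × 65% = 42.25%.
Direct stake: 5% = 5%.
Total: 42.25% + 5% = 47.25%.

47.25%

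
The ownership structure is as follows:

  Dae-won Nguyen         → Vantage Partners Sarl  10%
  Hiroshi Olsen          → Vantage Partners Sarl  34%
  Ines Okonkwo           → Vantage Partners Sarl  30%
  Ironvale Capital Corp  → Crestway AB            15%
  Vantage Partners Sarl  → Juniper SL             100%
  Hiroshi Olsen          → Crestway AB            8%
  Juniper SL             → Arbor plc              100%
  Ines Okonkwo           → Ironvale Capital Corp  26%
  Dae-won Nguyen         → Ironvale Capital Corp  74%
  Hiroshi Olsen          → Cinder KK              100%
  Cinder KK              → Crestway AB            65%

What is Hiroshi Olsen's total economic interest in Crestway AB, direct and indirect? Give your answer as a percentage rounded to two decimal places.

73.00%

Hiroshi reaches Crestway along 2 paths.
Via Cinder: 100% × 65% = 65%.
Direct stake: 8% = 8%.
Total: 65% + 8% = 73%.
Rounded: 73.00%.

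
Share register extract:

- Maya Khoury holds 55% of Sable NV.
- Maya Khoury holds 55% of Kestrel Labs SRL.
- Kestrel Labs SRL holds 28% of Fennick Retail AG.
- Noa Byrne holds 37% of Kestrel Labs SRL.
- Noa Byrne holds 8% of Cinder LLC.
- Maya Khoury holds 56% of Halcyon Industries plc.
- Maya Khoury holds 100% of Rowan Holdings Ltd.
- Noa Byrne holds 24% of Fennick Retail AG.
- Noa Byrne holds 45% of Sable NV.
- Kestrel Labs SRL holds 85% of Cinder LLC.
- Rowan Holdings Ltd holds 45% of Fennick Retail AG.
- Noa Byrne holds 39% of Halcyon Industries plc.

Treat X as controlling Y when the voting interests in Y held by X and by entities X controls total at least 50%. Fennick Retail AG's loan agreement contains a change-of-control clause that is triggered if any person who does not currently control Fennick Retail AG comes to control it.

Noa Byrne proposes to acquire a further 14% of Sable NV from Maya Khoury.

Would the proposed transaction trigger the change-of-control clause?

The purchase adds only to Noa's holdings (Maya's stake shrinks), so Noa is the only person who could newly come to control Fennick.
Noa's largest direct stake is 45% in Sable, which does not meet the threshold, so Noa controls no company.
In Fennick, Noa's side holds only 24%, not ≥ 50%.
So before the transaction, Noa does not control Fennick.
After the purchase, Noa's direct stake in Sable rises to 45% + 14% = 59%, and Maya's stake falls to 41%.
Noa holds 59% of Sable, so Noa controls Sable.
After the transaction, Noa's side holds 24% of Fennick, not ≥ 50%, so Noa still does not control Fennick.
No new person acquires control, so the clause is not triggered.

No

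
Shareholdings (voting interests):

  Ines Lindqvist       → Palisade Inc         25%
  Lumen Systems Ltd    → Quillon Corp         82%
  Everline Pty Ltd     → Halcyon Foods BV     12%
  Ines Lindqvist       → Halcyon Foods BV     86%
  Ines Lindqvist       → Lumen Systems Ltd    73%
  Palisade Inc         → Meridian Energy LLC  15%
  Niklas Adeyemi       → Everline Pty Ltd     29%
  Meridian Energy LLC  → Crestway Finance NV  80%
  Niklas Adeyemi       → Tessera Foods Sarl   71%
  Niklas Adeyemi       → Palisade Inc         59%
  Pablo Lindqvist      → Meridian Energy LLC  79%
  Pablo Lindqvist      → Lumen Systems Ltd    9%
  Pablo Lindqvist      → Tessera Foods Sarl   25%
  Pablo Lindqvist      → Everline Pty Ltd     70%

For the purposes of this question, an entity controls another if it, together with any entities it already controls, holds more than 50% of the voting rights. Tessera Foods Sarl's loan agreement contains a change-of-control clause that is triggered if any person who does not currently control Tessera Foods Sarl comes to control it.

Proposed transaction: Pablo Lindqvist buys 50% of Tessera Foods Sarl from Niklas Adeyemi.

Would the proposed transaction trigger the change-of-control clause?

Yes

The purchase adds only to Pablo's holdings (Niklas's stake shrinks), so Pablo is the only person who could newly come to control Tessera.
Pablo holds 70% of Everline, so Pablo controls Everline.
Pablo holds 79% of Meridian, so Pablo controls Meridian.
Meridian holds 80% of Crestway, so Pablo controls Crestway.
In Tessera, Pablo's side holds only 25%, not > 50%.
So before the transaction, Pablo does not control Tessera.
After the purchase, Pablo's direct stake in Tessera rises to 25% + 50% = 75%, and Niklas's stake falls to 21%.
Pablo holds 75% of Tessera, so Pablo controls Tessera.
Pablo did not control Tessera before and does after, so the clause is triggered.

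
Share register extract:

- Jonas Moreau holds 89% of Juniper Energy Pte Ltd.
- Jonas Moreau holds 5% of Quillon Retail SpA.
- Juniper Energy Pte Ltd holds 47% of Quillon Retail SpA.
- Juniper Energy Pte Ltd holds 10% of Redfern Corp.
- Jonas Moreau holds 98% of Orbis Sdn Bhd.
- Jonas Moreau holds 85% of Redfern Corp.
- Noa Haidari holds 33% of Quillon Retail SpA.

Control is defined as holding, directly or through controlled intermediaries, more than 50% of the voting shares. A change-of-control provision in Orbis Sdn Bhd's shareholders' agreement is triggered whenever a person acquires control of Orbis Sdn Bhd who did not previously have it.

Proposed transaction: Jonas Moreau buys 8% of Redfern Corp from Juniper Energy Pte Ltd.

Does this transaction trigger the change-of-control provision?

The purchase adds only to Jonas's holdings (Juniper's stake shrinks), so Jonas is the only person who could newly come to control Orbis.
Jonas holds 98% of Orbis, so Jonas controls Orbis.
So Jonas already controls Orbis before the transaction.
After the purchase, Jonas's direct stake in Redfern rises to 85% + 8% = 93%, and Juniper's stake falls to 2%.
Jonas controlled Orbis already, so this is not a new person acquiring control; every other person's position is unchanged or reduced.
No new person acquires control, so the clause is not triggered.

No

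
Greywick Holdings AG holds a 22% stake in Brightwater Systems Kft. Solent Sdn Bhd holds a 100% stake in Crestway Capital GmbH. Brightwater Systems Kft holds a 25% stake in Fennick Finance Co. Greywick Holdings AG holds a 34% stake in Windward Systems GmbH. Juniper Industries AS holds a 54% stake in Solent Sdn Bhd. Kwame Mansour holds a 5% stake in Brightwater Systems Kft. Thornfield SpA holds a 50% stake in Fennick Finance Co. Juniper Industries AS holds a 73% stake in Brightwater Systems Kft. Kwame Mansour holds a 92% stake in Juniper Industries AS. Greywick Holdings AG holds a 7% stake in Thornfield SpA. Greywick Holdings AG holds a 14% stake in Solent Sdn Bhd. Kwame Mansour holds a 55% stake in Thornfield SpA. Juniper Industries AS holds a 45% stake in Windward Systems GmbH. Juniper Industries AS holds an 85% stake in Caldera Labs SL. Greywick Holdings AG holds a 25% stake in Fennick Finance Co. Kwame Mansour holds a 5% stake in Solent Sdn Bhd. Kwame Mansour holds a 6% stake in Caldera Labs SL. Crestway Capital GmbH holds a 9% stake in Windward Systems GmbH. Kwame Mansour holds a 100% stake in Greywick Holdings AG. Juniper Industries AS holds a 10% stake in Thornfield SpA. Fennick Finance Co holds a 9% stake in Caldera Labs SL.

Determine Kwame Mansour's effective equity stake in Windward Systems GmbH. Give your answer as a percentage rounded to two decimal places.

81.58%

Kwame reaches Windward along 5 paths.
Via Juniper: 92% × 45% = 41.4%.
Via Greywick: 100% × 34% = 34%.
Via Greywick → Solent → Crestway: 100% × 14% × 100% × 9% = 1.26%.
Via Juniper → Solent → Crestway: 92% × 54% × 100% × 9% = 4.4712%.
Via Solent → Crestway: 5% × 100% × 9% = 0.45%.
Total: 41.4% + 34% + 1.26% + 4.4712% + 0.45% = 81.5812%.
Rounded: 81.58%.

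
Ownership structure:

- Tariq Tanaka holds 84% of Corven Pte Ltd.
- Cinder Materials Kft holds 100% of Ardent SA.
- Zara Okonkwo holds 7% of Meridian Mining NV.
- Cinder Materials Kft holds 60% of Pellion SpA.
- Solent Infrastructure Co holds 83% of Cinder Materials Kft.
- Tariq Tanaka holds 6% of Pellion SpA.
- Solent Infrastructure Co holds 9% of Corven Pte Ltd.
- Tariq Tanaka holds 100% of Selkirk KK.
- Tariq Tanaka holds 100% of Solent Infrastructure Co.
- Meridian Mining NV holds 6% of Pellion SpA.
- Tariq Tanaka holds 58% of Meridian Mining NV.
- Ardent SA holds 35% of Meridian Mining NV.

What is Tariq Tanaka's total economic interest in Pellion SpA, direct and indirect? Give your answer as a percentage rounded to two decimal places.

61.02%

Tariq reaches Pellion along 4 paths.
Via Meridian: 58% × 6% = 3.48%.
Via Solent → Cinder → Ardent → Meridian: 100% × 83% × 100% × 35% × 6% = 1.743%.
Via Solent → Cinder: 100% × 83% × 60% = 49.8%.
Direct stake: 6% = 6%.
Total: 3.48% + 1.743% + 49.8% + 6% = 61.023%.
Rounded: 61.02%.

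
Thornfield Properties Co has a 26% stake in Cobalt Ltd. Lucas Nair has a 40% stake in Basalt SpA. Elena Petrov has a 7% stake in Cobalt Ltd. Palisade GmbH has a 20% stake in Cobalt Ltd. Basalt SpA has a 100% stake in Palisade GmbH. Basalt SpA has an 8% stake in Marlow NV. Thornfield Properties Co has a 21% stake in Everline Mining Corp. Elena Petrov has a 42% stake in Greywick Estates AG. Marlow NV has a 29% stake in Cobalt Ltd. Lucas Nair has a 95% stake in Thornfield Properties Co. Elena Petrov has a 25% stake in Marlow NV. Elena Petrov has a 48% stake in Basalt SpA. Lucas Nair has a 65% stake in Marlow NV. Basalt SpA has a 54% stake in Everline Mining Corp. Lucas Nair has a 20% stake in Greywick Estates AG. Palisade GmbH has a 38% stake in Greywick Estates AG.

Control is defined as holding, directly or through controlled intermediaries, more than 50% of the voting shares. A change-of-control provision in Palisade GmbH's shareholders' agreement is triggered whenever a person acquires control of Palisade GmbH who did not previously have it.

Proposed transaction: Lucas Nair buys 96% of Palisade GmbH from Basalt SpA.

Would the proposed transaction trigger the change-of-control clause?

Yes

The purchase adds only to Lucas's holdings (Basalt's stake shrinks), so Lucas is the only person who could newly come to control Palisade.
Lucas holds 65% of Marlow, so Lucas controls Marlow.
Lucas holds 95% of Thornfield, so Lucas controls Thornfield.
Marlow and Thornfield together hold 29% + 26% = 55% of Cobalt, so Lucas controls Cobalt.
Neither Lucas nor any entity Lucas controls holds any voting interest in Palisade.
So before the transaction, Lucas does not control Palisade.
After the purchase, Lucas holds 96% of Palisade directly, and Basalt's stake falls to 4%.
Lucas holds 96% of Palisade, so Lucas controls Palisade.
Lucas did not control Palisade before and does after, so the clause is triggered.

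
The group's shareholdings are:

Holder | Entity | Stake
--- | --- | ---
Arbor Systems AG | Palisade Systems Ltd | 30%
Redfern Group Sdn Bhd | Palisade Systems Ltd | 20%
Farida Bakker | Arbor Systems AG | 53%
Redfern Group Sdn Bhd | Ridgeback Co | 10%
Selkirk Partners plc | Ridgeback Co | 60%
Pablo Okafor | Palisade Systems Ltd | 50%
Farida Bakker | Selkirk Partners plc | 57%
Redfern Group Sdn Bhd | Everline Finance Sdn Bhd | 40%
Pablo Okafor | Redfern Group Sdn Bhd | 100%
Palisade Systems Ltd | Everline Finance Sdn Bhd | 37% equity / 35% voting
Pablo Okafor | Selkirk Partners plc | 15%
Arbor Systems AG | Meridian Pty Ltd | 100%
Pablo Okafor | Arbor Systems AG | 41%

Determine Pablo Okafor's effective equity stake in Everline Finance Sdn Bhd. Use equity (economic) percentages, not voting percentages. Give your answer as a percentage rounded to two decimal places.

Pablo reaches Everline along 4 paths.
Via Redfern → Palisade: 100% × 20% × 37% = 7.4%.
Via Arbor → Palisade: 41% × 30% × 37% = 4.551%.
Via Palisade: 50% × 37% = 18.5%.
Via Redfern: 100% × 40% = 40%.
Total: 7.4% + 4.551% + 18.5% + 40% = 70.451%.
Rounded: 70.45%.

70.45%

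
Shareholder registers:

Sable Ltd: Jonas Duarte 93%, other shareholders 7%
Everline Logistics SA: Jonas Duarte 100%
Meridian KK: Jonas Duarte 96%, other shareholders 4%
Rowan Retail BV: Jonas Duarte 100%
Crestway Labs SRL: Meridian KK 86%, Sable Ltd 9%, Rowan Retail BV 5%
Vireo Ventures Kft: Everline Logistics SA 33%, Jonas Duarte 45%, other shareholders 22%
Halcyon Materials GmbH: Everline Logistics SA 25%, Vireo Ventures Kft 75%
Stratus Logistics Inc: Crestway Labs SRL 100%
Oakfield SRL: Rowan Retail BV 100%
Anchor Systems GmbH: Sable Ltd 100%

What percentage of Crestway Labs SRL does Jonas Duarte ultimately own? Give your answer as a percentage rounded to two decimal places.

95.93%

Jonas reaches Crestway along 3 paths.
Via Meridian: 96% × 86% = 82.56%.
Via Sable: 93% × 9% = 8.37%.
Via Rowan: 100% × 5% = 5%.
Total: 82.56% + 8.37% + 5% = 95.93%.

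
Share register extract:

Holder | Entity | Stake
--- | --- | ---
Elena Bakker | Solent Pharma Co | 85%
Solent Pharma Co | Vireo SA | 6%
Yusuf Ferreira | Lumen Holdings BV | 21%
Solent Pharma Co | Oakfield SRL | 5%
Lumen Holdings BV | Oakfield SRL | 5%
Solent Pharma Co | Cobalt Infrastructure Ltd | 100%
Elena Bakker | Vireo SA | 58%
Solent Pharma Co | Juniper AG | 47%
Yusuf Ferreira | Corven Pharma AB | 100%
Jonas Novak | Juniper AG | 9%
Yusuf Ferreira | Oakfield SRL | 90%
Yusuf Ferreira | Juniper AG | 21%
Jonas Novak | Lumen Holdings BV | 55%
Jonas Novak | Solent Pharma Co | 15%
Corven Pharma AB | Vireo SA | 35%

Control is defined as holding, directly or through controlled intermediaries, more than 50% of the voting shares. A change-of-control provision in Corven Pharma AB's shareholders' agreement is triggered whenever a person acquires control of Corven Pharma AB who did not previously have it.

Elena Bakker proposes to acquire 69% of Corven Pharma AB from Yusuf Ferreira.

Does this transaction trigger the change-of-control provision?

The purchase adds only to Elena's holdings (Yusuf's stake shrinks), so Elena is the only person who could newly come to control Corven.
Elena holds 85% of Solent, so Elena controls Solent.
Elena and Solent together hold 58% + 6% = 64% of Vireo, so Elena controls Vireo.
Solent holds 100% of Cobalt, so Elena controls Cobalt.
Neither Elena nor any entity Elena controls holds any voting interest in Corven.
So before the transaction, Elena does not control Corven.
After the purchase, Elena holds 69% of Corven directly, and Yusuf's stake falls to 31%.
Elena holds 69% of Corven, so Elena controls Corven.
Elena did not control Corven before and does after, so the clause is triggered.

Yes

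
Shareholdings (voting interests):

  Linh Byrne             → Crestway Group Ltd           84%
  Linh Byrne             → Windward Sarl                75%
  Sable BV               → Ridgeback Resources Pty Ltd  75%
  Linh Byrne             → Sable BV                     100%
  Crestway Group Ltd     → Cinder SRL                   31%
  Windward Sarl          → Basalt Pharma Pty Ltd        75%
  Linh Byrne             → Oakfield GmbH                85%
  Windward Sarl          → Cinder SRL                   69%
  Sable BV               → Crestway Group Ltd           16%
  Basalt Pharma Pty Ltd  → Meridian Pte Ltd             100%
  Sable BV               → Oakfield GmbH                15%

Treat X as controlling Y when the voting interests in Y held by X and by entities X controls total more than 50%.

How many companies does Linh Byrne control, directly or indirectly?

Linh holds 75% of Windward, so Linh controls Windward.
Linh holds 100% of Sable, so Linh controls Sable.
Linh and Sable together hold 85% + 15% = 100% of Oakfield, so Linh controls Oakfield.
Windward holds 75% of Basalt, so Linh controls Basalt.
Basalt holds 100% of Meridian, so Linh controls Meridian.
Sable and Linh together hold 16% + 84% = 100% of Crestway, so Linh controls Crestway.
Windward and Crestway together hold 69% + 31% = 100% of Cinder, so Linh controls Cinder.
Sable holds 75% of Ridgeback, so Linh controls Ridgeback.
Linh controls 8 companies.

8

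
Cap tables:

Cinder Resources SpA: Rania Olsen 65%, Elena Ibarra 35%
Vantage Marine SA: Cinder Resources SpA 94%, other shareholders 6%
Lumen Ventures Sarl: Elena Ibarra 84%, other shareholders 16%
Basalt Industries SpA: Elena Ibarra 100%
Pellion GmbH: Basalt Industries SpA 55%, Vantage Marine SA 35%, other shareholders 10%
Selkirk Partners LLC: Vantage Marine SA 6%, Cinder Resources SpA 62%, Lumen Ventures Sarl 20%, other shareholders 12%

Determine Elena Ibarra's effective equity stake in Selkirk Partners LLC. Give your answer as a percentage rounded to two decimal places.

40.47%

Elena reaches Selkirk along 3 paths.
Via Cinder → Vantage: 35% × 94% × 6% = 1.974%.
Via Cinder: 35% × 62% = 21.7%.
Via Lumen: 84% × 20% = 16.8%.
Total: 1.974% + 21.7% + 16.8% = 40.474%.
Rounded: 40.47%.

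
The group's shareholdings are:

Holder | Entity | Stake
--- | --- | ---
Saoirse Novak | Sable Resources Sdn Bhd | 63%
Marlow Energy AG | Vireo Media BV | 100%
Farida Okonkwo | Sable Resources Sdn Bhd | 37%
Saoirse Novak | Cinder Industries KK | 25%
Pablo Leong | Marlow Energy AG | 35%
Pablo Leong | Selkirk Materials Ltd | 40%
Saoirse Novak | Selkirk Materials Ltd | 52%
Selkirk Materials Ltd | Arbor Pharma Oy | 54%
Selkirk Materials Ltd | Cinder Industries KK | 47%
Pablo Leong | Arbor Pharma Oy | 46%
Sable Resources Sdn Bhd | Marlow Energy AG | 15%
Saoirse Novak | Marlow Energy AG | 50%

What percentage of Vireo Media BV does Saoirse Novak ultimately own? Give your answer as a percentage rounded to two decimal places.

59.45%

Saoirse reaches Vireo along 2 paths.
Via Marlow: 50% × 100% = 50%.
Via Sable → Marlow: 63% × 15% × 100% = 9.45%.
Total: 50% + 9.45% = 59.45%.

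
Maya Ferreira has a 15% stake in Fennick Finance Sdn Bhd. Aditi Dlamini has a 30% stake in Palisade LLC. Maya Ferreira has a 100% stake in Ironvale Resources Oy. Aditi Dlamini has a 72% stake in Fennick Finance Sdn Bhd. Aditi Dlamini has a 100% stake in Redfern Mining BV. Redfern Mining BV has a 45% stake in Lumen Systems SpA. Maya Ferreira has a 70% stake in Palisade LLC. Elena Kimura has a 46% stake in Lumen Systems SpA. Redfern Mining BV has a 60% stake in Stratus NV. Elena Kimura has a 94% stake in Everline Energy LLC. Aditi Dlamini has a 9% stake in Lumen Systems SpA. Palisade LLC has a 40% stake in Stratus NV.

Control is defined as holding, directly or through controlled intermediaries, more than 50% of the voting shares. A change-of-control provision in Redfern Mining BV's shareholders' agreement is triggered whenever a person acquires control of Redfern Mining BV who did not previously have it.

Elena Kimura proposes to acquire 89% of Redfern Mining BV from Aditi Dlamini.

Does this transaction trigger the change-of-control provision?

Yes

The purchase adds only to Elena's holdings (Aditi's stake shrinks), so Elena is the only person who could newly come to control Redfern.
Elena holds 94% of Everline, so Elena controls Everline.
Neither Elena nor any entity Elena controls holds any voting interest in Redfern.
So before the transaction, Elena does not control Redfern.
After the purchase, Elena holds 89% of Redfern directly, and Aditi's stake falls to 11%.
Elena holds 89% of Redfern, so Elena controls Redfern.
Elena did not control Redfern before and does after, so the clause is triggered.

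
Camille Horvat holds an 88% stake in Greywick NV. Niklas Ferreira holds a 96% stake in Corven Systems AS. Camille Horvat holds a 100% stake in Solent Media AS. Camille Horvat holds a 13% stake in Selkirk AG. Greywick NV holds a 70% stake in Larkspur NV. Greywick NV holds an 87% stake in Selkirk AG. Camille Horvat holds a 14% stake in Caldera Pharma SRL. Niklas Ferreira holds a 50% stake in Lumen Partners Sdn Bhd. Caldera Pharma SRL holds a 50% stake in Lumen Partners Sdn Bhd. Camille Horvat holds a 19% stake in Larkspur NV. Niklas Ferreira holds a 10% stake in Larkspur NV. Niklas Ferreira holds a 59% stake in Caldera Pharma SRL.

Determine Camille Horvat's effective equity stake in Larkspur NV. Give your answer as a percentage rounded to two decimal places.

80.60%

Camille reaches Larkspur along 2 paths.
Via Greywick: 88% × 70% = 61.6%.
Direct stake: 19% = 19%.
Total: 61.6% + 19% = 80.6%.
Rounded: 80.60%.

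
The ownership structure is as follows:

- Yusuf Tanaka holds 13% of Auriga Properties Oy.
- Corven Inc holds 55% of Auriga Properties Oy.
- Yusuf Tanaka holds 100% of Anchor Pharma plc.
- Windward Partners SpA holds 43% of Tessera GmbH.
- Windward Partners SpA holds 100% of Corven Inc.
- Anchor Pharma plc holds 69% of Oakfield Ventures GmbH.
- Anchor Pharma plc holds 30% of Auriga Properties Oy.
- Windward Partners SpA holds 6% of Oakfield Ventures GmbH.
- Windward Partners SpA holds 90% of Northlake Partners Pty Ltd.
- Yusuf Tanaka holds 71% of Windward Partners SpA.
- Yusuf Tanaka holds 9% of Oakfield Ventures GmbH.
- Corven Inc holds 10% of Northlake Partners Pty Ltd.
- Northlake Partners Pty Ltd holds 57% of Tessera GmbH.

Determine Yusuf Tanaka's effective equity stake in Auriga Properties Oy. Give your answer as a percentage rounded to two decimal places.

Yusuf reaches Auriga along 3 paths.
Via Windward → Corven: 71% × 100% × 55% = 39.05%.
Direct stake: 13% = 13%.
Via Anchor: 100% × 30% = 30%.
Total: 39.05% + 13% + 30% = 82.05%.

82.05%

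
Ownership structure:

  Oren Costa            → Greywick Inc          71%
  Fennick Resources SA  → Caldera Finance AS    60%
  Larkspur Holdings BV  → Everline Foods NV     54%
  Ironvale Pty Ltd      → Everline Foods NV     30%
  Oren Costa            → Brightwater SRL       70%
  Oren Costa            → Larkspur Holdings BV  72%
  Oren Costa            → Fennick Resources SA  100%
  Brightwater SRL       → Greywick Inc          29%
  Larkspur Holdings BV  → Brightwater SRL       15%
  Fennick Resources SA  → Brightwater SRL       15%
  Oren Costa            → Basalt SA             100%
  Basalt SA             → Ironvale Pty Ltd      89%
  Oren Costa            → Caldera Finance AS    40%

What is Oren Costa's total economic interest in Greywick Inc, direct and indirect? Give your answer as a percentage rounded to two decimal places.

98.78%

Oren reaches Greywick along 4 paths.
Direct stake: 71% = 71%.
Via Fennick → Brightwater: 100% × 15% × 29% = 4.35%.
Via Larkspur → Brightwater: 72% × 15% × 29% = 3.132%.
Via Brightwater: 70% × 29% = 20.3%.
Total: 71% + 4.35% + 3.132% + 20.3% = 98.782%.
Rounded: 98.78%.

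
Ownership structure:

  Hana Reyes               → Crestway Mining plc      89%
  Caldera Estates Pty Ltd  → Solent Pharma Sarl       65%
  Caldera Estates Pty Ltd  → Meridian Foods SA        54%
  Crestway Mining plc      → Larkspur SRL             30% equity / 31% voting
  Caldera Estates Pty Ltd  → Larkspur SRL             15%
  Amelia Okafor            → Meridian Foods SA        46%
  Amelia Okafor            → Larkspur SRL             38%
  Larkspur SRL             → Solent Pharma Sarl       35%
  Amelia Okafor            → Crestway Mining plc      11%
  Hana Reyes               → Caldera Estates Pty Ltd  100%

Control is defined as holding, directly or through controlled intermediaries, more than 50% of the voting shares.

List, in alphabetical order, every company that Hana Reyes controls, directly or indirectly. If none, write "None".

Caldera Estates Pty Ltd, Crestway Mining plc, Meridian Foods SA, Solent Pharma Sarl

Hana holds 100% of Caldera, so Hana controls Caldera.
Hana holds 89% of Crestway, so Hana controls Crestway.
Caldera holds 54% of Meridian, so Hana controls Meridian.
Caldera holds 65% of Solent, so Hana controls Solent.
No other company's threshold is met.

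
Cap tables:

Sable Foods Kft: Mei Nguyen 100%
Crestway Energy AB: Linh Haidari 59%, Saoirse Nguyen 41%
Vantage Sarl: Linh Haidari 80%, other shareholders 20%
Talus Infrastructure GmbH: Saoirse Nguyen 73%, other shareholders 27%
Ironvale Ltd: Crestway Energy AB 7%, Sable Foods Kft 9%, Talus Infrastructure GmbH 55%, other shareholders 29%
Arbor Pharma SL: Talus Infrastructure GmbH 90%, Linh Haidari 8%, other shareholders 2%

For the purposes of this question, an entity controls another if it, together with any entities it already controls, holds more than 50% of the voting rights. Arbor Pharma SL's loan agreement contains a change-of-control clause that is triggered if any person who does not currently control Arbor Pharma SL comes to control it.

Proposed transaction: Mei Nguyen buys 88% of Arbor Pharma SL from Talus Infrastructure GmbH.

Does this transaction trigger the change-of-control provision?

Yes

The purchase adds only to Mei's holdings (Talus's stake shrinks), so Mei is the only person who could newly come to control Arbor.
Mei holds 100% of Sable, so Mei controls Sable.
Neither Mei nor any entity Mei controls holds any voting interest in Arbor.
So before the transaction, Mei does not control Arbor.
After the purchase, Mei holds 88% of Arbor directly, and Talus's stake falls to 2%.
Mei holds 88% of Arbor, so Mei controls Arbor.
Mei did not control Arbor before and does after, so the clause is triggered.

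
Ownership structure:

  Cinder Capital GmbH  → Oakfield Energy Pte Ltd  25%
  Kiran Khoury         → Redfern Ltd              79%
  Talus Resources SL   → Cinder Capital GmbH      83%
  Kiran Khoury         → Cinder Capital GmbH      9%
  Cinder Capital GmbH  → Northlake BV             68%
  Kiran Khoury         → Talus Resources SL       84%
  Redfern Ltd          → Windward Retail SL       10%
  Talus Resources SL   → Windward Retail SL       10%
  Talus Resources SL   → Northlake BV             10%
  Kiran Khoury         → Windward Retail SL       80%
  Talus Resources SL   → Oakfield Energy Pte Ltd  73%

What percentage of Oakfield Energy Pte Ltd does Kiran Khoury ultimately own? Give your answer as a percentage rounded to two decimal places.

Kiran reaches Oakfield along 3 paths.
Via Talus: 84% × 73% = 61.32%.
Via Cinder: 9% × 25% = 2.25%.
Via Talus → Cinder: 84% × 83% × 25% = 17.43%.
Total: 61.32% + 2.25% + 17.43% = 81%.
Rounded: 81.00%.

81.00%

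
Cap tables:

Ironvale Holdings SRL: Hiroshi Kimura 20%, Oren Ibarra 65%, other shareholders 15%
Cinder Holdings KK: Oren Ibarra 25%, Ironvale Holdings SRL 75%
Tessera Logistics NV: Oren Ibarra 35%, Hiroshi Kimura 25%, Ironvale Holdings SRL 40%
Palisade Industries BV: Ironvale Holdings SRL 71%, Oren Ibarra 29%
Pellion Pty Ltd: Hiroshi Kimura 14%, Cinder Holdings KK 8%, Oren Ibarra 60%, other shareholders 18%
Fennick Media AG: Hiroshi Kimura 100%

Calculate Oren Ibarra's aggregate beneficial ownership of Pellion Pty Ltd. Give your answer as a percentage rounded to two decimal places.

Oren reaches Pellion along 3 paths.
Via Cinder: 25% × 8% = 2%.
Via Ironvale → Cinder: 65% × 75% × 8% = 3.9%.
Direct stake: 60% = 60%.
Total: 2% + 3.9% + 60% = 65.9%.
Rounded: 65.90%.

65.90%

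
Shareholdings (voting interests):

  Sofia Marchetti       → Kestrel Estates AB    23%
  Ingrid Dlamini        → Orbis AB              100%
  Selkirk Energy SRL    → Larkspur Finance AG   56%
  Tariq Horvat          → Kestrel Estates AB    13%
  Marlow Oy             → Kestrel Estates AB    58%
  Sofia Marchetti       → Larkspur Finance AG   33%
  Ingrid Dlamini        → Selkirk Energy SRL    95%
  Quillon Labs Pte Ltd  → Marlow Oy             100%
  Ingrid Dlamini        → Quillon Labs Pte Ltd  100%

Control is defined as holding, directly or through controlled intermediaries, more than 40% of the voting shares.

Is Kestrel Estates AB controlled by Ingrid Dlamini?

Yes

Ingrid holds 100% of Quillon, so Ingrid controls Quillon.
Quillon holds 100% of Marlow, so Ingrid controls Marlow.
Marlow holds 58% of Kestrel, so Ingrid controls Kestrel.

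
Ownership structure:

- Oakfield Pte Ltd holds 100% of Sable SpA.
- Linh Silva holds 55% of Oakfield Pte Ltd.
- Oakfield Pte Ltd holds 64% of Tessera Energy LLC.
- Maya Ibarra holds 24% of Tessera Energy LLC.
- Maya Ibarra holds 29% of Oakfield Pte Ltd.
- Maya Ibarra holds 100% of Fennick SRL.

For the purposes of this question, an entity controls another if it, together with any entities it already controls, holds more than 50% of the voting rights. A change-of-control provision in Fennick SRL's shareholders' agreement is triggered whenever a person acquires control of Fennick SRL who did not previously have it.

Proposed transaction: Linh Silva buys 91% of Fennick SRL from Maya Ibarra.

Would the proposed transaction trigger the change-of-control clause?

Yes

The purchase adds only to Linh's holdings (Maya's stake shrinks), so Linh is the only person who could newly come to control Fennick.
Linh holds 55% of Oakfield, so Linh controls Oakfield.
Oakfield holds 100% of Sable, so Linh controls Sable.
Oakfield holds 64% of Tessera, so Linh controls Tessera.
Neither Linh nor any entity Linh controls holds any voting interest in Fennick.
So before the transaction, Linh does not control Fennick.
After the purchase, Linh holds 91% of Fennick directly, and Maya's stake falls to 9%.
Linh holds 91% of Fennick, so Linh controls Fennick.
Linh did not control Fennick before and does after, so the clause is triggered.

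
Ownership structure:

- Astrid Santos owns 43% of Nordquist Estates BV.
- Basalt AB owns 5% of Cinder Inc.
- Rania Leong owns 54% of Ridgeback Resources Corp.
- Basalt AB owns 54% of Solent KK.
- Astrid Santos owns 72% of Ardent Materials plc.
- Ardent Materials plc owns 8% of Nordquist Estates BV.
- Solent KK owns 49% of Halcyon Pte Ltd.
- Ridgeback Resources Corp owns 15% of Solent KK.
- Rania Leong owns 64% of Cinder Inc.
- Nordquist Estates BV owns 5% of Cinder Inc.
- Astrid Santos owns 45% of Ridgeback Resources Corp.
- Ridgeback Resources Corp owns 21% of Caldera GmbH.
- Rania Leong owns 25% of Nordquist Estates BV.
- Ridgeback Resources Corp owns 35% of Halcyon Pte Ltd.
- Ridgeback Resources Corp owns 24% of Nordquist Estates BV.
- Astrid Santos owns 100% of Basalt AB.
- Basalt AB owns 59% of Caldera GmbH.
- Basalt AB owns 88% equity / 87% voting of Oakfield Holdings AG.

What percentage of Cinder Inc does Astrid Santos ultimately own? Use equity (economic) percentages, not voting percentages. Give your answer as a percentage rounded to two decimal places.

Astrid reaches Cinder along 4 paths.
Via Basalt: 100% × 5% = 5%.
Via Nordquist: 43% × 5% = 2.15%.
Via Ridgeback → Nordquist: 45% × 24% × 5% = 0.54%.
Via Ardent → Nordquist: 72% × 8% × 5% = 0.288%.
Total: 5% + 2.15% + 0.54% + 0.288% = 7.978%.
Rounded: 7.98%.

7.98%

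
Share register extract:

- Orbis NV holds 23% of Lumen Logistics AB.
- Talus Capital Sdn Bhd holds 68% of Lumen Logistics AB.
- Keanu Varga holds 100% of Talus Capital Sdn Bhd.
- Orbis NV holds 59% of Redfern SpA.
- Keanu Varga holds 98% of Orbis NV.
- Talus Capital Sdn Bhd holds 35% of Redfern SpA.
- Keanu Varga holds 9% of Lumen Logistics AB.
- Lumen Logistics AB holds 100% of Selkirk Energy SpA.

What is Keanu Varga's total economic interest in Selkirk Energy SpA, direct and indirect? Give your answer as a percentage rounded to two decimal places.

99.54%

Keanu reaches Selkirk along 3 paths.
Via Lumen: 9% × 100% = 9%.
Via Orbis → Lumen: 98% × 23% × 100% = 22.54%.
Via Talus → Lumen: 100% × 68% × 100% = 68%.
Total: 9% + 22.54% + 68% = 99.54%.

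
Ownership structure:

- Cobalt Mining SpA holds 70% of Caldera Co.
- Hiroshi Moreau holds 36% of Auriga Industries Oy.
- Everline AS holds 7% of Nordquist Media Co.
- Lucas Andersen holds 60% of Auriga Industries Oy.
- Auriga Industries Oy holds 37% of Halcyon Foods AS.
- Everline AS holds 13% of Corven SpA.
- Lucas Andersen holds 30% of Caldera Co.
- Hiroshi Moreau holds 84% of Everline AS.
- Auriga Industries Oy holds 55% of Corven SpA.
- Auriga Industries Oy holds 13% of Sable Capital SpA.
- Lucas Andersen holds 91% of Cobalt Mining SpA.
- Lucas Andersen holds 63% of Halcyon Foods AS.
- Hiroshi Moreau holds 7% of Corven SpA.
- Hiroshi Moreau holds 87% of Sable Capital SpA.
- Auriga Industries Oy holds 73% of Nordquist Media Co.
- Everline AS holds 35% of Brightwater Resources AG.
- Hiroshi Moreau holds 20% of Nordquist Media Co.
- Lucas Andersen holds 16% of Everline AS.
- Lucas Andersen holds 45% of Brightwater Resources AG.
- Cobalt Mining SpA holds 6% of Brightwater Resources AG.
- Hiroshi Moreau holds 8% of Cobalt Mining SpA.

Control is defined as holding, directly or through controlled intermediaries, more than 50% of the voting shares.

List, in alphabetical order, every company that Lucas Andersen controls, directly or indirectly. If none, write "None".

Lucas holds 60% of Auriga, so Lucas controls Auriga.
Lucas holds 91% of Cobalt, so Lucas controls Cobalt.
Lucas and Cobalt together hold 45% + 6% = 51% of Brightwater, so Lucas controls Brightwater.
Auriga holds 55% of Corven, so Lucas controls Corven.
Lucas and Auriga together hold 63% + 37% = 100% of Halcyon, so Lucas controls Halcyon.
Auriga holds 73% of Nordquist, so Lucas controls Nordquist.
Lucas and Cobalt together hold 30% + 70% = 100% of Caldera, so Lucas controls Caldera.
No other company's threshold is met.

Auriga Industries Oy, Brightwater Resources AG, Caldera Co, Cobalt Mining SpA, Corven SpA, Halcyon Foods AS, Nordquist Media Co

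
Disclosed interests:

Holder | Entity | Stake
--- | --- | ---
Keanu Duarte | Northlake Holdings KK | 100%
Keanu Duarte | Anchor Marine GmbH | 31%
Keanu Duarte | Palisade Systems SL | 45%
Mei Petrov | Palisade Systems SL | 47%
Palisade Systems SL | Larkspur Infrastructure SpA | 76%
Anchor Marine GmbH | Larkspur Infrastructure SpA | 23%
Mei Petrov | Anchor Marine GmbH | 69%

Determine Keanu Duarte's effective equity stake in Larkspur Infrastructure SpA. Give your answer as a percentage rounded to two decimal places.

Keanu reaches Larkspur along 2 paths.
Via Anchor: 31% × 23% = 7.13%.
Via Palisade: 45% × 76% = 34.2%.
Total: 7.13% + 34.2% = 41.33%.

41.33%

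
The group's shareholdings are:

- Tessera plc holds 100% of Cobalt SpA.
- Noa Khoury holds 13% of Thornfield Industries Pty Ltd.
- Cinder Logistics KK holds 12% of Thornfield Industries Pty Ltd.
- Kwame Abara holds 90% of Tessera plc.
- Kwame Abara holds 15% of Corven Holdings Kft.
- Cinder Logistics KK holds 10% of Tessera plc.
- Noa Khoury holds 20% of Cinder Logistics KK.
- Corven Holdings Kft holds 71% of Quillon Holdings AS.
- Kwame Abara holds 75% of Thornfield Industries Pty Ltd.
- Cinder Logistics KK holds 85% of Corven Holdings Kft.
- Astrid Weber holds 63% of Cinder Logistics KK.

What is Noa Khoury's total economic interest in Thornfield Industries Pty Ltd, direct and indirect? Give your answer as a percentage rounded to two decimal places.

15.40%

Noa reaches Thornfield along 2 paths.
Via Cinder: 20% × 12% = 2.4%.
Direct stake: 13% = 13%.
Total: 2.4% + 13% = 15.4%.
Rounded: 15.40%.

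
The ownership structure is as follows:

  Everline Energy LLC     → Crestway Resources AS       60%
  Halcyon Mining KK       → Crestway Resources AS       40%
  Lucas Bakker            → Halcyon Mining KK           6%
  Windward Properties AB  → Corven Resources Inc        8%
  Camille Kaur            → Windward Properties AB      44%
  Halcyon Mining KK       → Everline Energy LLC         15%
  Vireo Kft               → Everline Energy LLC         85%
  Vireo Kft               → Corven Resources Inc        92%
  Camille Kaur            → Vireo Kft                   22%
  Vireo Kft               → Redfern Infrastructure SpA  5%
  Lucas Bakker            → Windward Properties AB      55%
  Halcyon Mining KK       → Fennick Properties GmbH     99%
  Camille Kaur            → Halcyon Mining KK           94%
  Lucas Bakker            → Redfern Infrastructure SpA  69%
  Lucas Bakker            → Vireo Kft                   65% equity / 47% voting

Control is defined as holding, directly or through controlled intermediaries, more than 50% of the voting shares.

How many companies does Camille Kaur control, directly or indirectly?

Camille holds 94% of Halcyon, so Camille controls Halcyon.
Halcyon holds 99% of Fennick, so Camille controls Fennick.
No other company's threshold is met.
Camille controls 2 companies.

2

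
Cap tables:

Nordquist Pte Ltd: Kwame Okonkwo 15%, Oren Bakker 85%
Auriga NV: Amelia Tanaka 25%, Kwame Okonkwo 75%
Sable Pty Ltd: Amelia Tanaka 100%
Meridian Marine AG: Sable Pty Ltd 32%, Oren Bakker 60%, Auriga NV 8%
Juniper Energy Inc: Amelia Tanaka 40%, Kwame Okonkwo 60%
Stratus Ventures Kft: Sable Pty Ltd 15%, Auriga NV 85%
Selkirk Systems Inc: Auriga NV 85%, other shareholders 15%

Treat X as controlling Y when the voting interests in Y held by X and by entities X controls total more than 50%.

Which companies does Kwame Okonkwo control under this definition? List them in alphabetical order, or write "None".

Kwame holds 75% of Auriga, so Kwame controls Auriga.
Kwame holds 60% of Juniper, so Kwame controls Juniper.
Auriga holds 85% of Stratus, so Kwame controls Stratus.
Auriga holds 85% of Selkirk, so Kwame controls Selkirk.
No other company's threshold is met.

Auriga NV, Juniper Energy Inc, Selkirk Systems Inc, Stratus Ventures Kft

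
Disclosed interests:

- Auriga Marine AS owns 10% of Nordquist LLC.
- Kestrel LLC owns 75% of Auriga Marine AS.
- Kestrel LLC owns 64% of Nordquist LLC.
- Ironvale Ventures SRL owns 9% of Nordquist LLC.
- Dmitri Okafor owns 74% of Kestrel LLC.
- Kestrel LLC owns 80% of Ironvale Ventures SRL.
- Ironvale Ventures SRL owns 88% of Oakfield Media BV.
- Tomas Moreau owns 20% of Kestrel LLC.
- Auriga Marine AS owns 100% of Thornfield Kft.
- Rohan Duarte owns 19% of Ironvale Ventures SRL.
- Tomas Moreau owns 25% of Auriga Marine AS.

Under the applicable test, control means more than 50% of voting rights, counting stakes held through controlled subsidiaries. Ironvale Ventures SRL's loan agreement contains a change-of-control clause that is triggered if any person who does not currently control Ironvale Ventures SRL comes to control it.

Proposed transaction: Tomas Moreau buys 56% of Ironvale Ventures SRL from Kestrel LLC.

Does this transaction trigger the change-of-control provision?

Yes

The purchase adds only to Tomas's holdings (Kestrel's stake shrinks), so Tomas is the only person who could newly come to control Ironvale.
Tomas's largest direct stake is 25% in Auriga, which does not meet the threshold, so Tomas controls no company.
Neither Tomas nor any entity Tomas controls holds any voting interest in Ironvale.
So before the transaction, Tomas does not control Ironvale.
After the purchase, Tomas holds 56% of Ironvale directly, and Kestrel's stake falls to 24%.
Tomas holds 56% of Ironvale, so Tomas controls Ironvale.
Tomas did not control Ironvale before and does after, so the clause is triggered.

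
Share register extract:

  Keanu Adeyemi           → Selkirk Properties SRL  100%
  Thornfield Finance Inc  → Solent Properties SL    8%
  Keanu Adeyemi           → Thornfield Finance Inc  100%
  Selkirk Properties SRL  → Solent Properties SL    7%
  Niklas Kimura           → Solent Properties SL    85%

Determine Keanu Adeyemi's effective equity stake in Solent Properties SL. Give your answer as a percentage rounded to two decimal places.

Keanu reaches Solent along 2 paths.
Via Thornfield: 100% × 8% = 8%.
Via Selkirk: 100% × 7% = 7%.
Total: 8% + 7% = 15%.
Rounded: 15.00%.

15.00%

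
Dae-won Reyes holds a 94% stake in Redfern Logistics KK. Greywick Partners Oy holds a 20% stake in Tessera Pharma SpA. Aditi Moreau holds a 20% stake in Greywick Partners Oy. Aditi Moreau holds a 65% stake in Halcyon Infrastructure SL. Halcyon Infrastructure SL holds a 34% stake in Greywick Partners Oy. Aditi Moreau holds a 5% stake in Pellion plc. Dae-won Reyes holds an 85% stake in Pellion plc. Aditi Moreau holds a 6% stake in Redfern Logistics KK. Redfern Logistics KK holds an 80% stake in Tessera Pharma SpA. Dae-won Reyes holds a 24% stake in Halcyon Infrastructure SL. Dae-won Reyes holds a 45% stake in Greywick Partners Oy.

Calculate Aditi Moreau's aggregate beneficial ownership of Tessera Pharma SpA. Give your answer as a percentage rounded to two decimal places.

Aditi reaches Tessera along 3 paths.
Via Greywick: 20% × 20% = 4%.
Via Halcyon → Greywick: 65% × 34% × 20% = 4.42%.
Via Redfern: 6% × 80% = 4.8%.
Total: 4% + 4.42% + 4.8% = 13.22%.

13.22%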